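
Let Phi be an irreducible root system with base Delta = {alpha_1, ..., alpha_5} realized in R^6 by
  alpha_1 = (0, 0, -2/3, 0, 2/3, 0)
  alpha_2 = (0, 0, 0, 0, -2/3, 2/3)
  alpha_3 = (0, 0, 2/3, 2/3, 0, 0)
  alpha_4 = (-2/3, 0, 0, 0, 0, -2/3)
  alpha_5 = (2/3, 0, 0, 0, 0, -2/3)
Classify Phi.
type D_5

Compute the Cartan integers a_ij = 2(alpha_i, alpha_j)/(alpha_j, alpha_j); the resulting 5x5 Cartan matrix is
[[2, -1, -1, 0, 0], [-1, 2, 0, -1, -1], [-1, 0, 2, 0, 0], [0, -1, 0, 2, 0], [0, -1, 0, 0, 2]].
All simple roots have the same length, so the diagram is simply laced. The associated Dynkin diagram is a chain of 3 nodes with a fork of two nodes at one end (D_5), so the type is D_5 (the algebra so(10)).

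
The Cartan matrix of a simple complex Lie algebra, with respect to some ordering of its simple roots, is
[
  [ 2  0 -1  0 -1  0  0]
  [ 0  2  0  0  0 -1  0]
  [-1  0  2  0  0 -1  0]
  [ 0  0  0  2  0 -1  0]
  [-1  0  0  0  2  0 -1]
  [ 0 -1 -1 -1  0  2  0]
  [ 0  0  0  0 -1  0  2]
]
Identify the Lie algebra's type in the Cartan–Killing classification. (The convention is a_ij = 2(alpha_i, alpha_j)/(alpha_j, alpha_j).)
D_7 (so(14))

The matrix has rank 7 with 2's on the diagonal. Reading the off-diagonal entries as Dynkin edges (a single edge where a_ij = a_ji = -1; a double or triple edge where a_ij * a_ji = 2 or 3), the diagram is a chain of 5 nodes with a fork of two nodes at one end (D_7). One simple-root ordering that puts it in standard form is (alpha_7, alpha_5, alpha_1, alpha_3, alpha_6, alpha_4, alpha_2). So the algebra is type D_7, i.e. so(14).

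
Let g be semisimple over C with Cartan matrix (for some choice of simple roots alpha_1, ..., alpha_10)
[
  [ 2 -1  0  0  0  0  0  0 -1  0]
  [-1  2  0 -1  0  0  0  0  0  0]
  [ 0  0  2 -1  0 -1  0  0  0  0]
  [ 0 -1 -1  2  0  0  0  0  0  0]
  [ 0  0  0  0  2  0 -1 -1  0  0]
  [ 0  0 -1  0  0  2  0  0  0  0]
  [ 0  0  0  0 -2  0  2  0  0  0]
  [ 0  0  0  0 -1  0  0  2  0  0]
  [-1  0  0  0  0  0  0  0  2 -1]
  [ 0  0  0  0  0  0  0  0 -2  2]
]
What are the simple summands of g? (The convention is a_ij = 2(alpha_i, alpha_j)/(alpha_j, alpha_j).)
type C_3 + type C_7

The diagram associated to this matrix has two connected components: the simple roots {alpha_5, alpha_7, alpha_8} form a chain of 3 nodes with a double edge at one end; the terminal node there is the unique long simple root (C_3), and {alpha_1, alpha_2, alpha_3, alpha_4, alpha_6, alpha_9, alpha_10} form a chain of 7 nodes with a double edge at one end; the terminal node there is the unique long simple root (C_7). A semisimple Lie algebra decomposes uniquely as the direct sum of simple ideals, one per connected component of its Dynkin diagram, so g ≅ C_3 ⊕ C_7 (dimension 21 + 105 = 126).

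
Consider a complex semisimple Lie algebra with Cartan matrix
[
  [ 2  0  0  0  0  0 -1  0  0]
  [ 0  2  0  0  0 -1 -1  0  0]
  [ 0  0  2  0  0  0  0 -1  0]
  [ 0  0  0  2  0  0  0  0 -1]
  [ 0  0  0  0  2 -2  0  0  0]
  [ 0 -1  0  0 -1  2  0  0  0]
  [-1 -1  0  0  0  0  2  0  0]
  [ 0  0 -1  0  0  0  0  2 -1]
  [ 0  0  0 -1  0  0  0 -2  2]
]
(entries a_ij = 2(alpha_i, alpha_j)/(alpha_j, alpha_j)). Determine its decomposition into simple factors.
The diagram associated to this matrix has two connected components: the simple roots {alpha_1, alpha_2, alpha_5, alpha_6, alpha_7} form a chain of 5 nodes with a double edge at one end; the terminal node there is the unique long simple root (C_5), and {alpha_3, alpha_4, alpha_8, alpha_9} form a chain of 4 nodes with a double edge between the middle two (F_4). A semisimple Lie algebra decomposes uniquely as the direct sum of simple ideals, one per connected component of its Dynkin diagram, so g ≅ C_5 ⊕ F_4 (dimension 55 + 52 = 107).

C5 + F4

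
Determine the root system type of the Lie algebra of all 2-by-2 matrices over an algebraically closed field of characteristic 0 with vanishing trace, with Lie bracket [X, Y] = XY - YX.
This is sl(2), which has dimension 2^2 - 1 = 3 and rank 2 - 1 = 1 (a Cartan subalgebra is the diagonal traceless matrices). In the classification of classical Lie algebras, the special linear algebra sl(n+1) has type A_n; here n = 1, so the Dynkin diagram is a chain of 1 nodes with single edges (A_1). Hence the type is A_1.

A_1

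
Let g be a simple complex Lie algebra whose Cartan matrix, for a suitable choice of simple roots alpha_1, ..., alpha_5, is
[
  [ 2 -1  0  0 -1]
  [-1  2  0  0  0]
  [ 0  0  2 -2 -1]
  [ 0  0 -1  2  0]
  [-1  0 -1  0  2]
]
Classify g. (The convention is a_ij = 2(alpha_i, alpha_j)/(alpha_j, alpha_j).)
B_5

The matrix has rank 5 with 2's on the diagonal. Reading the off-diagonal entries as Dynkin edges (a single edge where a_ij = a_ji = -1; a double or triple edge where a_ij * a_ji = 2 or 3), the diagram is a chain of 5 nodes with a double edge at one end; the terminal node there is the unique short simple root (B_5). One simple-root ordering that puts it in standard form is (alpha_2, alpha_1, alpha_5, alpha_3, alpha_4). So the algebra is type B_5, i.e. so(11).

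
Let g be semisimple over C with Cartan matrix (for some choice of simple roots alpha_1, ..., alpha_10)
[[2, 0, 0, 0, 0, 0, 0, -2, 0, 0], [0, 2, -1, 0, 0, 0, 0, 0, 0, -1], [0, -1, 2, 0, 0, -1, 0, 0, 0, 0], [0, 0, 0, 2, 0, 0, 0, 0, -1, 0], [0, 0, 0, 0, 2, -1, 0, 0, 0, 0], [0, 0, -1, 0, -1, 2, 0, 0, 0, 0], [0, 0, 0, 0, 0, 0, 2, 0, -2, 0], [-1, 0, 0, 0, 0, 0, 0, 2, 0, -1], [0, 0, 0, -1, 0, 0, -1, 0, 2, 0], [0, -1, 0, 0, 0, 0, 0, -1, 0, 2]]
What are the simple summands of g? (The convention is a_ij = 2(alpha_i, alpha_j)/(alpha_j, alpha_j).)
C_3 (sp(6)) ⊕ C_7 (sp(14))

The diagram associated to this matrix has two connected components: the simple roots {alpha_4, alpha_7, alpha_9} form a chain of 3 nodes with a double edge at one end; the terminal node there is the unique long simple root (C_3), and {alpha_1, alpha_2, alpha_3, alpha_5, alpha_6, alpha_8, alpha_10} form a chain of 7 nodes with a double edge at one end; the terminal node there is the unique long simple root (C_7). A semisimple Lie algebra decomposes uniquely as the direct sum of simple ideals, one per connected component of its Dynkin diagram, so g ≅ C_3 ⊕ C_7 (dimension 21 + 105 = 126).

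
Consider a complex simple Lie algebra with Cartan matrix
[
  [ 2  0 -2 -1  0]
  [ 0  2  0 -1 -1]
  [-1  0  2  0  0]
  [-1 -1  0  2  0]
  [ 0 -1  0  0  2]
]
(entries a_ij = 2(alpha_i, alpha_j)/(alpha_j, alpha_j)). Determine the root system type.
The matrix has rank 5 with 2's on the diagonal. Reading the off-diagonal entries as Dynkin edges (a single edge where a_ij = a_ji = -1; a double or triple edge where a_ij * a_ji = 2 or 3), the diagram is a chain of 5 nodes with a double edge at one end; the terminal node there is the unique short simple root (B_5). One simple-root ordering that puts it in standard form is (alpha_5, alpha_2, alpha_4, alpha_1, alpha_3). So the algebra is type B_5, i.e. so(11).

B_5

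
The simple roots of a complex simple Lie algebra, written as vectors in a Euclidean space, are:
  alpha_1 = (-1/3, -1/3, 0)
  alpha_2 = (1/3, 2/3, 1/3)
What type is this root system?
G2

Compute the Cartan integers a_ij = 2(alpha_i, alpha_j)/(alpha_j, alpha_j); the resulting 2x2 Cartan matrix is
[[2, -1], [-3, 2]].
The roots have two lengths (squared-length ratio 3:1); the short ones are alpha_{1}. The associated Dynkin diagram is two nodes joined by a triple edge (G_2), so the type is G_2.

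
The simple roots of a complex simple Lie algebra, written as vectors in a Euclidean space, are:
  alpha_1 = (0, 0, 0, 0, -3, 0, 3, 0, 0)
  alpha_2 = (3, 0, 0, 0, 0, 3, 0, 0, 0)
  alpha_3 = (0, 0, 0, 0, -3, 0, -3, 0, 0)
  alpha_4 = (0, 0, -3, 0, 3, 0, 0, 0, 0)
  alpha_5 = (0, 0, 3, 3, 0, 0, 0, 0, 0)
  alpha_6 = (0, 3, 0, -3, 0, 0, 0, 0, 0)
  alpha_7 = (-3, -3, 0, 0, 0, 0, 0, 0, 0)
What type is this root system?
D_7 (so(14))

Compute the Cartan integers a_ij = 2(alpha_i, alpha_j)/(alpha_j, alpha_j); the resulting 7x7 Cartan matrix is
[[2, 0, 0, -1, 0, 0, 0], [0, 2, 0, 0, 0, 0, -1], [0, 0, 2, -1, 0, 0, 0], [-1, 0, -1, 2, -1, 0, 0], [0, 0, 0, -1, 2, -1, 0], [0, 0, 0, 0, -1, 2, -1], [0, -1, 0, 0, 0, -1, 2]].
All simple roots have the same length, so the diagram is simply laced. The associated Dynkin diagram is a chain of 5 nodes with a fork of two nodes at one end (D_7), so the type is D_7 (the algebra so(14)).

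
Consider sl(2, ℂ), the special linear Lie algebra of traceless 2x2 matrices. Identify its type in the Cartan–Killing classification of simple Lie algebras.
A_1 (sl(2))

This is sl(2), which has dimension 2^2 - 1 = 3 and rank 2 - 1 = 1 (a Cartan subalgebra is the diagonal traceless matrices). In the classification of classical Lie algebras, the special linear algebra sl(n+1) has type A_n; here n = 1, so the Dynkin diagram is a chain of 1 nodes with single edges (A_1). Hence the type is A_1.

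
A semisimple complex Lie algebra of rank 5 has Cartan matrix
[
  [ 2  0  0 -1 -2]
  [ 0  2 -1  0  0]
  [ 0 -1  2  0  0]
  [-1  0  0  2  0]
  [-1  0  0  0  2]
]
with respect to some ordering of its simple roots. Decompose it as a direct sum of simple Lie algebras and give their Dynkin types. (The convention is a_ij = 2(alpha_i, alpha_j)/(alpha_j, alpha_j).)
The diagram associated to this matrix has two connected components: the simple roots {alpha_2, alpha_3} form a chain of 2 nodes with single edges (A_2), and {alpha_1, alpha_4, alpha_5} form a chain of 3 nodes with a double edge at one end; the terminal node there is the unique short simple root (B_3). A semisimple Lie algebra decomposes uniquely as the direct sum of simple ideals, one per connected component of its Dynkin diagram, so g ≅ A_2 ⊕ B_3 (dimension 8 + 21 = 29).

A2 ⊕ B3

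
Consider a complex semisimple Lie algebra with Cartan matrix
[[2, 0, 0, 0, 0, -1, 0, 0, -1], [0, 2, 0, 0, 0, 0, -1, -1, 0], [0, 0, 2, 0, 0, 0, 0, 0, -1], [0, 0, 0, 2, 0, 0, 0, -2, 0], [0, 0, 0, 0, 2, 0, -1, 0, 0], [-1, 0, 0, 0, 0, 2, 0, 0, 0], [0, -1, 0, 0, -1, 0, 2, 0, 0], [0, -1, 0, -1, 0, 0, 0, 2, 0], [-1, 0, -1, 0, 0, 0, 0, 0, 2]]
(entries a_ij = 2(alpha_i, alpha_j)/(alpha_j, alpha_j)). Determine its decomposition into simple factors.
The diagram associated to this matrix has two connected components: the simple roots {alpha_1, alpha_3, alpha_6, alpha_9} form a chain of 4 nodes with single edges (A_4), and {alpha_2, alpha_4, alpha_5, alpha_7, alpha_8} form a chain of 5 nodes with a double edge at one end; the terminal node there is the unique long simple root (C_5). A semisimple Lie algebra decomposes uniquely as the direct sum of simple ideals, one per connected component of its Dynkin diagram, so g ≅ A_4 ⊕ C_5 (dimension 24 + 55 = 79).

type A_4 + type C_5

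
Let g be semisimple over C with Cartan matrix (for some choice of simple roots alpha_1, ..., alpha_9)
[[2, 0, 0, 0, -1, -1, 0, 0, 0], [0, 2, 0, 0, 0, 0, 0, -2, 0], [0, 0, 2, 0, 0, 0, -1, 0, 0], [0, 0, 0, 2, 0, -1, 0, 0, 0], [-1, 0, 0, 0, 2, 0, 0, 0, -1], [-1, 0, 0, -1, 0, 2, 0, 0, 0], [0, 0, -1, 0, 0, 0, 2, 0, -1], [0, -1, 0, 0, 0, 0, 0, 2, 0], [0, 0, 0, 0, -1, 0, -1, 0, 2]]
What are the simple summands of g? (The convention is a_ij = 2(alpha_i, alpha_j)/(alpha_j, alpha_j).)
A_7 (sl(8)) ⊕ B_2 (so(5))

The diagram associated to this matrix has two connected components: the simple roots {alpha_1, alpha_3, alpha_4, alpha_5, alpha_6, alpha_7, alpha_9} form a chain of 7 nodes with single edges (A_7), and {alpha_2, alpha_8} form a chain of 2 nodes with a double edge at one end; the terminal node there is the unique short simple root (B_2). A semisimple Lie algebra decomposes uniquely as the direct sum of simple ideals, one per connected component of its Dynkin diagram, so g ≅ A_7 ⊕ B_2 (dimension 63 + 10 = 73).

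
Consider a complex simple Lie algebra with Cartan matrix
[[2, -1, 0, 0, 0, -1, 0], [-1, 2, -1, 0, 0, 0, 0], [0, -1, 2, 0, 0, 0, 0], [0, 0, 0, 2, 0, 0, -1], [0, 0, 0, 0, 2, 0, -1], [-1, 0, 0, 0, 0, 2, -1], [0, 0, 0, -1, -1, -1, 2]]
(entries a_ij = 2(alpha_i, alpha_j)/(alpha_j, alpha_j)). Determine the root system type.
The matrix has rank 7 with 2's on the diagonal. Reading the off-diagonal entries as Dynkin edges (a single edge where a_ij = a_ji = -1; a double or triple edge where a_ij * a_ji = 2 or 3), the diagram is a chain of 5 nodes with a fork of two nodes at one end (D_7). One simple-root ordering that puts it in standard form is (alpha_3, alpha_2, alpha_1, alpha_6, alpha_7, alpha_5, alpha_4). So the algebra is type D_7, i.e. so(14).

D_7 (so(14))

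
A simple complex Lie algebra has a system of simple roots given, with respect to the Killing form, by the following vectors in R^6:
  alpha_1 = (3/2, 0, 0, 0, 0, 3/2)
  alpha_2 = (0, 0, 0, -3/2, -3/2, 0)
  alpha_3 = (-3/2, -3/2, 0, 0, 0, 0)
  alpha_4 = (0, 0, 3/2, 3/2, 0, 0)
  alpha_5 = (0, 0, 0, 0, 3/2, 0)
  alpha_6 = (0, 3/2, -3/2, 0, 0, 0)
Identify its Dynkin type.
Compute the Cartan integers a_ij = 2(alpha_i, alpha_j)/(alpha_j, alpha_j); the resulting 6x6 Cartan matrix is
[[2, 0, -1, 0, 0, 0], [0, 2, 0, -1, -2, 0], [-1, 0, 2, 0, 0, -1], [0, -1, 0, 2, 0, -1], [0, -1, 0, 0, 2, 0], [0, 0, -1, -1, 0, 2]].
The roots have two lengths (squared-length ratio 2:1); the short ones are alpha_{5}. The associated Dynkin diagram is a chain of 6 nodes with a double edge at one end; the terminal node there is the unique short simple root (B_6), so the type is B_6 (the algebra so(13)).

type B_6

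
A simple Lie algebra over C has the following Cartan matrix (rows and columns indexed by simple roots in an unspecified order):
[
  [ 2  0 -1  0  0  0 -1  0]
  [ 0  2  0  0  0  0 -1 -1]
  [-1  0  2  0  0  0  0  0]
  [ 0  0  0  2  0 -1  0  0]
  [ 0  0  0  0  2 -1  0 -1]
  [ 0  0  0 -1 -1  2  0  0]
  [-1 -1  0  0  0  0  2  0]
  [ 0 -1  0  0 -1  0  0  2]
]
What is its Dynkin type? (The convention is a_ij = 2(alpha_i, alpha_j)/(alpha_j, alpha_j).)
A_8

The matrix has rank 8 with 2's on the diagonal. Reading the off-diagonal entries as Dynkin edges (a single edge where a_ij = a_ji = -1; a double or triple edge where a_ij * a_ji = 2 or 3), the diagram is a chain of 8 nodes with single edges (A_8). One simple-root ordering that puts it in standard form is (alpha_4, alpha_6, alpha_5, alpha_8, alpha_2, alpha_7, alpha_1, alpha_3). So the algebra is type A_8, i.e. sl(9).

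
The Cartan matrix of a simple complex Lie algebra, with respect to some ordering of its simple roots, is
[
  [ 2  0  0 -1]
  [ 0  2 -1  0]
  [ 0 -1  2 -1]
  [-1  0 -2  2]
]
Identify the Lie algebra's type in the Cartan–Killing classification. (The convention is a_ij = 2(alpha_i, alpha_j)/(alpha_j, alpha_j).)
The matrix has rank 4 with 2's on the diagonal. Reading the off-diagonal entries as Dynkin edges (a single edge where a_ij = a_ji = -1; a double or triple edge where a_ij * a_ji = 2 or 3), the diagram is a chain of 4 nodes with a double edge between the middle two (F_4). One simple-root ordering that puts it in standard form is (alpha_1, alpha_4, alpha_3, alpha_2). So the algebra is type F_4.

F_4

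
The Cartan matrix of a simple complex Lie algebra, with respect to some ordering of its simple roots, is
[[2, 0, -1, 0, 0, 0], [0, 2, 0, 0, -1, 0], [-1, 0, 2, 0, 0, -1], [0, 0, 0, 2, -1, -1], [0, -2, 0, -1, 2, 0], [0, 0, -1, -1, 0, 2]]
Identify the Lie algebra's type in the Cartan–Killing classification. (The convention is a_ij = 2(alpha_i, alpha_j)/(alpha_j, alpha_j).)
The matrix has rank 6 with 2's on the diagonal. Reading the off-diagonal entries as Dynkin edges (a single edge where a_ij = a_ji = -1; a double or triple edge where a_ij * a_ji = 2 or 3), the diagram is a chain of 6 nodes with a double edge at one end; the terminal node there is the unique short simple root (B_6). One simple-root ordering that puts it in standard form is (alpha_1, alpha_3, alpha_6, alpha_4, alpha_5, alpha_2). So the algebra is type B_6, i.e. so(13).

type B_6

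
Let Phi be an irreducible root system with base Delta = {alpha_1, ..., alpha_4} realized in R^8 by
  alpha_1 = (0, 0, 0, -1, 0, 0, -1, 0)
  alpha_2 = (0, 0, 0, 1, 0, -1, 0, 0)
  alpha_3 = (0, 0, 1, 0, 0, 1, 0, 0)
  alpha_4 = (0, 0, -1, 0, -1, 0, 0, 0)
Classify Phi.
A_4

Compute the Cartan integers a_ij = 2(alpha_i, alpha_j)/(alpha_j, alpha_j); the resulting 4x4 Cartan matrix is
[[2, -1, 0, 0], [-1, 2, -1, 0], [0, -1, 2, -1], [0, 0, -1, 2]].
All simple roots have the same length, so the diagram is simply laced. The associated Dynkin diagram is a chain of 4 nodes with single edges (A_4), so the type is A_4 (the algebra sl(5)).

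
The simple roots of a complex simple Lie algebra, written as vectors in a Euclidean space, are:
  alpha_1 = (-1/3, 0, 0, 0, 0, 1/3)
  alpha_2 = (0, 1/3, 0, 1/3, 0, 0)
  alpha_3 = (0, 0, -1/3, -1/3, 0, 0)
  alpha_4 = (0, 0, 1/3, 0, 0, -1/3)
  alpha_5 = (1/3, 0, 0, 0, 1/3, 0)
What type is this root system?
A_5 (sl(6))

Compute the Cartan integers a_ij = 2(alpha_i, alpha_j)/(alpha_j, alpha_j); the resulting 5x5 Cartan matrix is
[[2, 0, 0, -1, -1], [0, 2, -1, 0, 0], [0, -1, 2, -1, 0], [-1, 0, -1, 2, 0], [-1, 0, 0, 0, 2]].
All simple roots have the same length, so the diagram is simply laced. The associated Dynkin diagram is a chain of 5 nodes with single edges (A_5), so the type is A_5 (the algebra sl(6)).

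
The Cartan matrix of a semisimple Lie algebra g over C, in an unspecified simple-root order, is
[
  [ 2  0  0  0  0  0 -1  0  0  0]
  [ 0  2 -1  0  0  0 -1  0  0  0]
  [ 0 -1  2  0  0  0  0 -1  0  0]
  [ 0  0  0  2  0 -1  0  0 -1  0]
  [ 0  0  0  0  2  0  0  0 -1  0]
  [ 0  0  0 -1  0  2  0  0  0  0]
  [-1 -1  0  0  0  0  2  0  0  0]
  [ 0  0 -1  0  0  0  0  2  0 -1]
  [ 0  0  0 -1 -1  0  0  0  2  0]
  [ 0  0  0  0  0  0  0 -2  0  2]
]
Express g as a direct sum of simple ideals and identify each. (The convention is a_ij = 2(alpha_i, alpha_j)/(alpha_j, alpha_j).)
A_4 (sl(5)) + C_6 (sp(12))

The diagram associated to this matrix has two connected components: the simple roots {alpha_4, alpha_5, alpha_6, alpha_9} form a chain of 4 nodes with single edges (A_4), and {alpha_1, alpha_2, alpha_3, alpha_7, alpha_8, alpha_10} form a chain of 6 nodes with a double edge at one end; the terminal node there is the unique long simple root (C_6). A semisimple Lie algebra decomposes uniquely as the direct sum of simple ideals, one per connected component of its Dynkin diagram, so g ≅ A_4 ⊕ C_6 (dimension 24 + 78 = 102).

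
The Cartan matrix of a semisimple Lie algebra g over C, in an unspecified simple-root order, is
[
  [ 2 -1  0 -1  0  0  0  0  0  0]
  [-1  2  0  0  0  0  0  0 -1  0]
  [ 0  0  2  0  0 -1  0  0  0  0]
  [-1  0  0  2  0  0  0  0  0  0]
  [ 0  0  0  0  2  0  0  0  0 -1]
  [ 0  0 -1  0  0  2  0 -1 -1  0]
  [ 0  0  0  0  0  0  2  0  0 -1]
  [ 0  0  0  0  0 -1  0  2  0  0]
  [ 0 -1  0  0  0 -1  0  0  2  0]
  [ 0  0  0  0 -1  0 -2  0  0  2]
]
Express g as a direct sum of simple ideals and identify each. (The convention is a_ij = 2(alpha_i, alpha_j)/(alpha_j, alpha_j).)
The diagram associated to this matrix has two connected components: the simple roots {alpha_5, alpha_7, alpha_10} form a chain of 3 nodes with a double edge at one end; the terminal node there is the unique short simple root (B_3), and {alpha_1, alpha_2, alpha_3, alpha_4, alpha_6, alpha_8, alpha_9} form a chain of 5 nodes with a fork of two nodes at one end (D_7). A semisimple Lie algebra decomposes uniquely as the direct sum of simple ideals, one per connected component of its Dynkin diagram, so g ≅ B_3 ⊕ D_7 (dimension 21 + 91 = 112).

type B_3 ⊕ type D_7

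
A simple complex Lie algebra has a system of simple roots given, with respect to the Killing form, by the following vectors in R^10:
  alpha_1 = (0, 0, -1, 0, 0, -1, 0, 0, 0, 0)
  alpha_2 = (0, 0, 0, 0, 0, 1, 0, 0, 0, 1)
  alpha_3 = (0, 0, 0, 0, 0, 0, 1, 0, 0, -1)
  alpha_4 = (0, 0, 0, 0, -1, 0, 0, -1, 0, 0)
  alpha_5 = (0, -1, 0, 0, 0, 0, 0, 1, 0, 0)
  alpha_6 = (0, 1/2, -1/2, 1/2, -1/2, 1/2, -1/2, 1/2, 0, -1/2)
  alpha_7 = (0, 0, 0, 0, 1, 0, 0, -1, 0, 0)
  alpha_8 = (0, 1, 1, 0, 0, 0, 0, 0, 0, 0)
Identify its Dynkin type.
type E_8

Compute the Cartan integers a_ij = 2(alpha_i, alpha_j)/(alpha_j, alpha_j); the resulting 8x8 Cartan matrix is
[[2, -1, 0, 0, 0, 0, 0, -1], [-1, 2, -1, 0, 0, 0, 0, 0], [0, -1, 2, 0, 0, 0, 0, 0], [0, 0, 0, 2, -1, 0, 0, 0], [0, 0, 0, -1, 2, 0, -1, -1], [0, 0, 0, 0, 0, 2, -1, 0], [0, 0, 0, 0, -1, -1, 2, 0], [-1, 0, 0, 0, -1, 0, 0, 2]].
All simple roots have the same length, so the diagram is simply laced. The associated Dynkin diagram is a chain of 7 nodes with one extra node attached to the third node from one end (E_8), so the type is E_8.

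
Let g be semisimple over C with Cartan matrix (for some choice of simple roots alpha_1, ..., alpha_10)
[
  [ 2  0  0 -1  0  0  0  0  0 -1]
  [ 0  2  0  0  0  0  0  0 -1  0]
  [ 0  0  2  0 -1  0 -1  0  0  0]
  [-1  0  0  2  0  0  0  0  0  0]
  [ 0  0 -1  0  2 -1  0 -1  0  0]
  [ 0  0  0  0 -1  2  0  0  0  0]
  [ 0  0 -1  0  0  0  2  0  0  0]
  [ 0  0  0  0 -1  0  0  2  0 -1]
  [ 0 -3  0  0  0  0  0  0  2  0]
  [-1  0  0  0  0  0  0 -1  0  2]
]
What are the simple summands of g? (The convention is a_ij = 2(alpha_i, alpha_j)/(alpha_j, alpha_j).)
E8 ⊕ G2

The diagram associated to this matrix has two connected components: the simple roots {alpha_1, alpha_3, alpha_4, alpha_5, alpha_6, alpha_7, alpha_8, alpha_10} form a chain of 7 nodes with one extra node attached to the third node from one end (E_8), and {alpha_2, alpha_9} form two nodes joined by a triple edge (G_2). A semisimple Lie algebra decomposes uniquely as the direct sum of simple ideals, one per connected component of its Dynkin diagram, so g ≅ E_8 ⊕ G_2 (dimension 248 + 14 = 262).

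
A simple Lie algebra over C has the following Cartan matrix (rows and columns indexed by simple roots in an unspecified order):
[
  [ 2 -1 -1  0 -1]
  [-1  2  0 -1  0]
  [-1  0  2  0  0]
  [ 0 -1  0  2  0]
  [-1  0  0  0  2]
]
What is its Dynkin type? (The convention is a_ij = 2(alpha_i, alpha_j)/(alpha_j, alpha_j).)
D5

The matrix has rank 5 with 2's on the diagonal. Reading the off-diagonal entries as Dynkin edges (a single edge where a_ij = a_ji = -1; a double or triple edge where a_ij * a_ji = 2 or 3), the diagram is a chain of 3 nodes with a fork of two nodes at one end (D_5). One simple-root ordering that puts it in standard form is (alpha_4, alpha_2, alpha_1, alpha_5, alpha_3). So the algebra is type D_5, i.e. so(10).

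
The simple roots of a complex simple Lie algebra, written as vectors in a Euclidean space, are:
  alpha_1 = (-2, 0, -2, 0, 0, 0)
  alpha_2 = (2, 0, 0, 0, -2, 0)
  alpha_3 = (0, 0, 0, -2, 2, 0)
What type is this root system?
A3

Compute the Cartan integers a_ij = 2(alpha_i, alpha_j)/(alpha_j, alpha_j); the resulting 3x3 Cartan matrix is
[[2, -1, 0], [-1, 2, -1], [0, -1, 2]].
All simple roots have the same length, so the diagram is simply laced. The associated Dynkin diagram is a chain of 3 nodes with single edges (A_3), so the type is A_3 (the algebra sl(4)).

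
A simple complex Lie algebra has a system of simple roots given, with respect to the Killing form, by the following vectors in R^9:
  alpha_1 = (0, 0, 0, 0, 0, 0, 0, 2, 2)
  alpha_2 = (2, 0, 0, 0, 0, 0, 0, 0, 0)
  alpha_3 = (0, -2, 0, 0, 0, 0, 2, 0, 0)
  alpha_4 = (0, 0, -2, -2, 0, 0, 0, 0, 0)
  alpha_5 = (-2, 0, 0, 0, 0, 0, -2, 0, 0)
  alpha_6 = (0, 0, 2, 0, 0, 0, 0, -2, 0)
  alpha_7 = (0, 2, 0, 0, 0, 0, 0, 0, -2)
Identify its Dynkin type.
Compute the Cartan integers a_ij = 2(alpha_i, alpha_j)/(alpha_j, alpha_j); the resulting 7x7 Cartan matrix is
[[2, 0, 0, 0, 0, -1, -1], [0, 2, 0, 0, -1, 0, 0], [0, 0, 2, 0, -1, 0, -1], [0, 0, 0, 2, 0, -1, 0], [0, -2, -1, 0, 2, 0, 0], [-1, 0, 0, -1, 0, 2, 0], [-1, 0, -1, 0, 0, 0, 2]].
The roots have two lengths (squared-length ratio 2:1); the short ones are alpha_{2}. The associated Dynkin diagram is a chain of 7 nodes with a double edge at one end; the terminal node there is the unique short simple root (B_7), so the type is B_7 (the algebra so(15)).

type B_7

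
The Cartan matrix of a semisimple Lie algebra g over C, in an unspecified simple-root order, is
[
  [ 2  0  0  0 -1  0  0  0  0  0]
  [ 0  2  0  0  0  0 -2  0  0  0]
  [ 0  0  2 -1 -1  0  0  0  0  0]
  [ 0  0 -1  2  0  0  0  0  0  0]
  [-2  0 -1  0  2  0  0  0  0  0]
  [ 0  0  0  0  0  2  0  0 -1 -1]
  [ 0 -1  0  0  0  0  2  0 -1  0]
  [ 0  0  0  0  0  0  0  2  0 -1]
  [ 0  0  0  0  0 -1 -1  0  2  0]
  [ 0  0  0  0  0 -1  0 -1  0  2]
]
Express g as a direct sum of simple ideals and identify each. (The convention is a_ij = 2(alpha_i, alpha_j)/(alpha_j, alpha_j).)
type B_4 ⊕ type C_6

The diagram associated to this matrix has two connected components: the simple roots {alpha_1, alpha_3, alpha_4, alpha_5} form a chain of 4 nodes with a double edge at one end; the terminal node there is the unique short simple root (B_4), and {alpha_2, alpha_6, alpha_7, alpha_8, alpha_9, alpha_10} form a chain of 6 nodes with a double edge at one end; the terminal node there is the unique long simple root (C_6). A semisimple Lie algebra decomposes uniquely as the direct sum of simple ideals, one per connected component of its Dynkin diagram, so g ≅ B_4 ⊕ C_6 (dimension 36 + 78 = 114).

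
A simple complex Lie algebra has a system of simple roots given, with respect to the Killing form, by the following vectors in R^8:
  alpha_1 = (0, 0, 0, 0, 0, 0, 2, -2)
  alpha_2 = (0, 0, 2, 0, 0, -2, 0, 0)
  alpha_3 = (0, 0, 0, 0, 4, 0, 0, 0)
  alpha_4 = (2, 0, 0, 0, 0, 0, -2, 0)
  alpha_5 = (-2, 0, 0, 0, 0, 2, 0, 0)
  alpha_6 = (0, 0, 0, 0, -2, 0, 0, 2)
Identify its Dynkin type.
Compute the Cartan integers a_ij = 2(alpha_i, alpha_j)/(alpha_j, alpha_j); the resulting 6x6 Cartan matrix is
[[2, 0, 0, -1, 0, -1], [0, 2, 0, 0, -1, 0], [0, 0, 2, 0, 0, -2], [-1, 0, 0, 2, -1, 0], [0, -1, 0, -1, 2, 0], [-1, 0, -1, 0, 0, 2]].
The roots have two lengths (squared-length ratio 2:1); the short ones are alpha_{1,2,4,5,6}. The associated Dynkin diagram is a chain of 6 nodes with a double edge at one end; the terminal node there is the unique long simple root (C_6), so the type is C_6 (the algebra sp(12)).

C_6 (sp(12))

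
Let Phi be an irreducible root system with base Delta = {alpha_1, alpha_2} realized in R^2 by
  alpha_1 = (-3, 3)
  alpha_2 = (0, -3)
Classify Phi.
B_2

Compute the Cartan integers a_ij = 2(alpha_i, alpha_j)/(alpha_j, alpha_j); the resulting 2x2 Cartan matrix is
[[2, -2], [-1, 2]].
The roots have two lengths (squared-length ratio 2:1); the short ones are alpha_{2}. The associated Dynkin diagram is a chain of 2 nodes with a double edge at one end; the terminal node there is the unique short simple root (B_2), so the type is B_2 (the algebra so(5)).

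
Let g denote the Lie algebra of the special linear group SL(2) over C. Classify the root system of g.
This is sl(2), which has dimension 2^2 - 1 = 3 and rank 2 - 1 = 1 (a Cartan subalgebra is the diagonal traceless matrices). In the classification of classical Lie algebras, the special linear algebra sl(n+1) has type A_n; here n = 1, so the Dynkin diagram is a chain of 1 nodes with single edges (A_1). Hence the type is A_1.

type A_1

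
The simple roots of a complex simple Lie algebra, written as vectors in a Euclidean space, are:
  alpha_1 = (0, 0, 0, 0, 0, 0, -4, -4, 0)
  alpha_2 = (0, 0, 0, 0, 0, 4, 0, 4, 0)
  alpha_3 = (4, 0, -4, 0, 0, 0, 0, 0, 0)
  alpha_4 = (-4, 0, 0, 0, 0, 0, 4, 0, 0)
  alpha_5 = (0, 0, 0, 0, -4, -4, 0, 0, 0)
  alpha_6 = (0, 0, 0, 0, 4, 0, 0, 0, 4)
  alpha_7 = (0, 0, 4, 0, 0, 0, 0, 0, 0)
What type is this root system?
Compute the Cartan integers a_ij = 2(alpha_i, alpha_j)/(alpha_j, alpha_j); the resulting 7x7 Cartan matrix is
[[2, -1, 0, -1, 0, 0, 0], [-1, 2, 0, 0, -1, 0, 0], [0, 0, 2, -1, 0, 0, -2], [-1, 0, -1, 2, 0, 0, 0], [0, -1, 0, 0, 2, -1, 0], [0, 0, 0, 0, -1, 2, 0], [0, 0, -1, 0, 0, 0, 2]].
The roots have two lengths (squared-length ratio 2:1); the short ones are alpha_{7}. The associated Dynkin diagram is a chain of 7 nodes with a double edge at one end; the terminal node there is the unique short simple root (B_7), so the type is B_7 (the algebra so(15)).

B_7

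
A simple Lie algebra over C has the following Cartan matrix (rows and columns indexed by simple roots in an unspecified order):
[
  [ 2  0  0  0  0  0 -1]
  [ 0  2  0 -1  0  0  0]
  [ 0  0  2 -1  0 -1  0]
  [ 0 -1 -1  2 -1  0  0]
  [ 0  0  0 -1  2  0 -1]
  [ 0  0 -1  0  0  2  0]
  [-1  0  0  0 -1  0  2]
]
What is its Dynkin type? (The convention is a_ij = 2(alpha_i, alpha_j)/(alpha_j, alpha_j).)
The matrix has rank 7 with 2's on the diagonal. Reading the off-diagonal entries as Dynkin edges (a single edge where a_ij = a_ji = -1; a double or triple edge where a_ij * a_ji = 2 or 3), the diagram is a chain of 6 nodes with one extra node attached to the third node from one end (E_7). One simple-root ordering that puts it in standard form is (alpha_6, alpha_2, alpha_3, alpha_4, alpha_5, alpha_7, alpha_1). So the algebra is type E_7.

E7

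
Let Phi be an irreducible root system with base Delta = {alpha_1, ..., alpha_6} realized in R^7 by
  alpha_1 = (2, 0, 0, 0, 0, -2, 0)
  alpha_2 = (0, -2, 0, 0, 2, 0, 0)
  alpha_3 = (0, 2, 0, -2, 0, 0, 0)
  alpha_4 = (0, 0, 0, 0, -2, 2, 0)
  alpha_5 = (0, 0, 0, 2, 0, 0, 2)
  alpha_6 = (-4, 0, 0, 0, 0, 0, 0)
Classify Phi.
C_6 (sp(12))

Compute the Cartan integers a_ij = 2(alpha_i, alpha_j)/(alpha_j, alpha_j); the resulting 6x6 Cartan matrix is
[[2, 0, 0, -1, 0, -1], [0, 2, -1, -1, 0, 0], [0, -1, 2, 0, -1, 0], [-1, -1, 0, 2, 0, 0], [0, 0, -1, 0, 2, 0], [-2, 0, 0, 0, 0, 2]].
The roots have two lengths (squared-length ratio 2:1); the short ones are alpha_{1,2,3,4,5}. The associated Dynkin diagram is a chain of 6 nodes with a double edge at one end; the terminal node there is the unique long simple root (C_6), so the type is C_6 (the algebra sp(12)).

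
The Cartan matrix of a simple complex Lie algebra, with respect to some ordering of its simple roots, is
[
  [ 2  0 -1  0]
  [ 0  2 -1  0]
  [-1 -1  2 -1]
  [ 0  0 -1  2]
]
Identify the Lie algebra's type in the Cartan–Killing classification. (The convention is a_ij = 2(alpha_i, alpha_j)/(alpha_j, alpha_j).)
D4

The matrix has rank 4 with 2's on the diagonal. Reading the off-diagonal entries as Dynkin edges (a single edge where a_ij = a_ji = -1; a double or triple edge where a_ij * a_ji = 2 or 3), the diagram is a chain of 2 nodes with a fork of two nodes at one end (D_4). One simple-root ordering that puts it in standard form is (alpha_2, alpha_3, alpha_1, alpha_4). So the algebra is type D_4, i.e. so(8).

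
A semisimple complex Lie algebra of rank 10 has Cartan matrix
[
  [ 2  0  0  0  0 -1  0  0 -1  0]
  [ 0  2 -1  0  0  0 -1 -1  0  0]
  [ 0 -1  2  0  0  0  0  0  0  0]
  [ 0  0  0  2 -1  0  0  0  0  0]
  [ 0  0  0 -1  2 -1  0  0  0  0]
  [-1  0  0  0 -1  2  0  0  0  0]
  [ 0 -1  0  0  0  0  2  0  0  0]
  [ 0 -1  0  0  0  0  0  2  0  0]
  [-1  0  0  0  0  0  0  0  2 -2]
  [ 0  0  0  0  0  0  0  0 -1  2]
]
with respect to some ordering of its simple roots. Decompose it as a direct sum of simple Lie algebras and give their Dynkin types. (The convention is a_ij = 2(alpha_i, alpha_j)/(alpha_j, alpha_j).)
The diagram associated to this matrix has two connected components: the simple roots {alpha_1, alpha_4, alpha_5, alpha_6, alpha_9, alpha_10} form a chain of 6 nodes with a double edge at one end; the terminal node there is the unique short simple root (B_6), and {alpha_2, alpha_3, alpha_7, alpha_8} form a chain of 2 nodes with a fork of two nodes at one end (D_4). A semisimple Lie algebra decomposes uniquely as the direct sum of simple ideals, one per connected component of its Dynkin diagram, so g ≅ B_6 ⊕ D_4 (dimension 78 + 28 = 106).

B_6 + D_4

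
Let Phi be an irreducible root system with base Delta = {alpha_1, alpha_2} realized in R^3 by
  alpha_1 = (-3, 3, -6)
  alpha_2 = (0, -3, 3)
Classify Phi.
Compute the Cartan integers a_ij = 2(alpha_i, alpha_j)/(alpha_j, alpha_j); the resulting 2x2 Cartan matrix is
[[2, -3], [-1, 2]].
The roots have two lengths (squared-length ratio 3:1); the short ones are alpha_{2}. The associated Dynkin diagram is two nodes joined by a triple edge (G_2), so the type is G_2.

G_2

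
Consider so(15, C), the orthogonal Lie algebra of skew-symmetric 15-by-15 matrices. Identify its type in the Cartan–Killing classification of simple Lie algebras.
B_7 (so(15))

This is so(15) with 15 odd, which has dimension 15(15-1)/2 = 105 and rank (15-1)/2 = 7. In the classification of classical Lie algebras, the orthogonal algebra so(2n+1) in an odd number of variables has type B_n; here n = 7, so the Dynkin diagram is a chain of 7 nodes with a double edge at one end; the terminal node there is the unique short simple root (B_7). Hence the type is B_7.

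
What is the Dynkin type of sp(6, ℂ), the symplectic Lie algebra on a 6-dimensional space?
C_3

This is sp(6), which has dimension 6(6+1)/2 = 21 and rank 6/2 = 3. In the classification of classical Lie algebras, the symplectic algebra sp(2n) has type C_n; here n = 3, so the Dynkin diagram is a chain of 3 nodes with a double edge at one end; the terminal node there is the unique long simple root (C_3). Hence the type is C_3.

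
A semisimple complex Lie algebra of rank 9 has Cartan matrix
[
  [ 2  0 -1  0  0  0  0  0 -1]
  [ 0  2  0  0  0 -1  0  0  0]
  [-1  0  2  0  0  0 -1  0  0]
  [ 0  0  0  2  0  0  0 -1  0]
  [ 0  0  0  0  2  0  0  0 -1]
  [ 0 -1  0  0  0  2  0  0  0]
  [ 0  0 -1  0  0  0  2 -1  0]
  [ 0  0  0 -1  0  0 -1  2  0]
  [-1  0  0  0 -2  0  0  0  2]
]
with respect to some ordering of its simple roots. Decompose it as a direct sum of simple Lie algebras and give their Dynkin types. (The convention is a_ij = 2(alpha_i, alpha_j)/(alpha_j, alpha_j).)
A_2 (sl(3)) + B_7 (so(15))

The diagram associated to this matrix has two connected components: the simple roots {alpha_2, alpha_6} form a chain of 2 nodes with single edges (A_2), and {alpha_1, alpha_3, alpha_4, alpha_5, alpha_7, alpha_8, alpha_9} form a chain of 7 nodes with a double edge at one end; the terminal node there is the unique short simple root (B_7). A semisimple Lie algebra decomposes uniquely as the direct sum of simple ideals, one per connected component of its Dynkin diagram, so g ≅ A_2 ⊕ B_7 (dimension 8 + 105 = 113).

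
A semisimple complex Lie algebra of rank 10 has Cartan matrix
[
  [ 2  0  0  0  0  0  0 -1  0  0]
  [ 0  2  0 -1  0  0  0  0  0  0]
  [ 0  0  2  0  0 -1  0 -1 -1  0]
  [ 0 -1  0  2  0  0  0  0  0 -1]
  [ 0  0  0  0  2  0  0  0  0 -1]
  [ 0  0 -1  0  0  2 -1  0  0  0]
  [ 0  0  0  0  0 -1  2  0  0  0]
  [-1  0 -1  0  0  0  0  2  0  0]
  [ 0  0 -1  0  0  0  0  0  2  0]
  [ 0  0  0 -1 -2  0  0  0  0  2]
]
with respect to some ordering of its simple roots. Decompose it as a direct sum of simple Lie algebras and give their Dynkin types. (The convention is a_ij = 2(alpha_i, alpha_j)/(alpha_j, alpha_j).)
The diagram associated to this matrix has two connected components: the simple roots {alpha_2, alpha_4, alpha_5, alpha_10} form a chain of 4 nodes with a double edge at one end; the terminal node there is the unique short simple root (B_4), and {alpha_1, alpha_3, alpha_6, alpha_7, alpha_8, alpha_9} form a chain of 5 nodes with one extra node attached to the third node from one end (E_6). A semisimple Lie algebra decomposes uniquely as the direct sum of simple ideals, one per connected component of its Dynkin diagram, so g ≅ B_4 ⊕ E_6 (dimension 36 + 78 = 114).

B_4 (so(9)) ⊕ E_6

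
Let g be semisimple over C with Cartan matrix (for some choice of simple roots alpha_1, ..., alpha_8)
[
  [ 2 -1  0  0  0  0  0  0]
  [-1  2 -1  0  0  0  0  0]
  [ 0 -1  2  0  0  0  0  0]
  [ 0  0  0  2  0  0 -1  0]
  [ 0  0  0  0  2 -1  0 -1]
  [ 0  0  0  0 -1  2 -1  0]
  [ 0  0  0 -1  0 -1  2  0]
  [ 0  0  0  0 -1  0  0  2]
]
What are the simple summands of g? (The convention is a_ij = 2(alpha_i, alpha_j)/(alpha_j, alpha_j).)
The diagram associated to this matrix has two connected components: the simple roots {alpha_1, alpha_2, alpha_3} form a chain of 3 nodes with single edges (A_3), and {alpha_4, alpha_5, alpha_6, alpha_7, alpha_8} form a chain of 5 nodes with single edges (A_5). A semisimple Lie algebra decomposes uniquely as the direct sum of simple ideals, one per connected component of its Dynkin diagram, so g ≅ A_3 ⊕ A_5 (dimension 15 + 35 = 50).

type A_3 ⊕ type A_5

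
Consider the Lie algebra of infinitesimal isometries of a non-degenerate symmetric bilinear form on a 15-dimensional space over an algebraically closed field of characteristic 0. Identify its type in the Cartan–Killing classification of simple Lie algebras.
type B_7

This is so(15) with 15 odd, which has dimension 15(15-1)/2 = 105 and rank (15-1)/2 = 7. In the classification of classical Lie algebras, the orthogonal algebra so(2n+1) in an odd number of variables has type B_n; here n = 7, so the Dynkin diagram is a chain of 7 nodes with a double edge at one end; the terminal node there is the unique short simple root (B_7). Hence the type is B_7.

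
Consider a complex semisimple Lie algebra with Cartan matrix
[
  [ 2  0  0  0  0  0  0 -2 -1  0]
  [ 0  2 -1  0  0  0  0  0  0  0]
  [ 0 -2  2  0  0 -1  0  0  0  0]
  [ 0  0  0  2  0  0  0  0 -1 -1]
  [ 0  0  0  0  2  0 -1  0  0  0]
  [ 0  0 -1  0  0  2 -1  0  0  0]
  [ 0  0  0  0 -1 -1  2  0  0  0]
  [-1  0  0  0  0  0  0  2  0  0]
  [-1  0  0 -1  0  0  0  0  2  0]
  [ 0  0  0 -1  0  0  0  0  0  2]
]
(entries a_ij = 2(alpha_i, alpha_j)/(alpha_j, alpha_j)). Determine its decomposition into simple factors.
type B_5 + type B_5

The diagram associated to this matrix has two connected components: the simple roots {alpha_1, alpha_4, alpha_8, alpha_9, alpha_10} form a chain of 5 nodes with a double edge at one end; the terminal node there is the unique short simple root (B_5), and {alpha_2, alpha_3, alpha_5, alpha_6, alpha_7} form a chain of 5 nodes with a double edge at one end; the terminal node there is the unique short simple root (B_5). A semisimple Lie algebra decomposes uniquely as the direct sum of simple ideals, one per connected component of its Dynkin diagram, so g ≅ B_5 ⊕ B_5 (dimension 55 + 55 = 110).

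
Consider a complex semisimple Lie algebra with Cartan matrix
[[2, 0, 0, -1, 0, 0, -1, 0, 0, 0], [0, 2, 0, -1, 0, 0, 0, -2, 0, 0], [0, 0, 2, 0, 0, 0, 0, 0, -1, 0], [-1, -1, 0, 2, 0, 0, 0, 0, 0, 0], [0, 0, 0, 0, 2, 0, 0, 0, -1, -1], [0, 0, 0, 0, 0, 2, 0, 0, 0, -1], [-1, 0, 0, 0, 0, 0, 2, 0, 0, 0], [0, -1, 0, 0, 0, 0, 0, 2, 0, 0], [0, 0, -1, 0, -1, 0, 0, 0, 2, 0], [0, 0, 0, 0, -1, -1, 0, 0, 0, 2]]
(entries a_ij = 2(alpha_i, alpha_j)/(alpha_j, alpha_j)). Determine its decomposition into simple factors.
The diagram associated to this matrix has two connected components: the simple roots {alpha_3, alpha_5, alpha_6, alpha_9, alpha_10} form a chain of 5 nodes with single edges (A_5), and {alpha_1, alpha_2, alpha_4, alpha_7, alpha_8} form a chain of 5 nodes with a double edge at one end; the terminal node there is the unique short simple root (B_5). A semisimple Lie algebra decomposes uniquely as the direct sum of simple ideals, one per connected component of its Dynkin diagram, so g ≅ A_5 ⊕ B_5 (dimension 35 + 55 = 90).

type A_5 ⊕ type B_5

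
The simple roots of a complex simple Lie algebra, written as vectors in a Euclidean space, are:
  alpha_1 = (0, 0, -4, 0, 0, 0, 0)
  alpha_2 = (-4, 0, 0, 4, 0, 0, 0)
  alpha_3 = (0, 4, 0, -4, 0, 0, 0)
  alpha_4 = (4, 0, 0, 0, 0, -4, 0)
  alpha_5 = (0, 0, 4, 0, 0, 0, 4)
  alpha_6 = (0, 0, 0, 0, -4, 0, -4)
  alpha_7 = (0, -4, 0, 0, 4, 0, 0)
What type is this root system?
type B_7

Compute the Cartan integers a_ij = 2(alpha_i, alpha_j)/(alpha_j, alpha_j); the resulting 7x7 Cartan matrix is
[[2, 0, 0, 0, -1, 0, 0], [0, 2, -1, -1, 0, 0, 0], [0, -1, 2, 0, 0, 0, -1], [0, -1, 0, 2, 0, 0, 0], [-2, 0, 0, 0, 2, -1, 0], [0, 0, 0, 0, -1, 2, -1], [0, 0, -1, 0, 0, -1, 2]].
The roots have two lengths (squared-length ratio 2:1); the short ones are alpha_{1}. The associated Dynkin diagram is a chain of 7 nodes with a double edge at one end; the terminal node there is the unique short simple root (B_7), so the type is B_7 (the algebra so(15)).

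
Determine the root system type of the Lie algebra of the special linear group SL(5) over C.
This is sl(5), which has dimension 5^2 - 1 = 24 and rank 5 - 1 = 4 (a Cartan subalgebra is the diagonal traceless matrices). In the classification of classical Lie algebras, the special linear algebra sl(n+1) has type A_n; here n = 4, so the Dynkin diagram is a chain of 4 nodes with single edges (A_4). Hence the type is A_4.

A_4 (sl(5))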